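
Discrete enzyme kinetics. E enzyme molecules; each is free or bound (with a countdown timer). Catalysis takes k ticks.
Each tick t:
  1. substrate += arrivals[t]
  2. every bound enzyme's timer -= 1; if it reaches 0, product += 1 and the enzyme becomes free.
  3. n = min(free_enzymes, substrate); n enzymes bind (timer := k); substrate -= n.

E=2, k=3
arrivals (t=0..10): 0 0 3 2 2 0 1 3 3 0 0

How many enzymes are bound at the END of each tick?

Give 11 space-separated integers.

t=0: arr=0 -> substrate=0 bound=0 product=0
t=1: arr=0 -> substrate=0 bound=0 product=0
t=2: arr=3 -> substrate=1 bound=2 product=0
t=3: arr=2 -> substrate=3 bound=2 product=0
t=4: arr=2 -> substrate=5 bound=2 product=0
t=5: arr=0 -> substrate=3 bound=2 product=2
t=6: arr=1 -> substrate=4 bound=2 product=2
t=7: arr=3 -> substrate=7 bound=2 product=2
t=8: arr=3 -> substrate=8 bound=2 product=4
t=9: arr=0 -> substrate=8 bound=2 product=4
t=10: arr=0 -> substrate=8 bound=2 product=4

Answer: 0 0 2 2 2 2 2 2 2 2 2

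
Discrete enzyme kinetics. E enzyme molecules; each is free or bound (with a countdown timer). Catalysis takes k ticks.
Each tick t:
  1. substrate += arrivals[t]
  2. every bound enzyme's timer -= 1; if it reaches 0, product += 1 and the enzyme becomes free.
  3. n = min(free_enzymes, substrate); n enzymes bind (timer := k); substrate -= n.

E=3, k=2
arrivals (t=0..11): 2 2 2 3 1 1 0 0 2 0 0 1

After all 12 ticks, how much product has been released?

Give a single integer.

t=0: arr=2 -> substrate=0 bound=2 product=0
t=1: arr=2 -> substrate=1 bound=3 product=0
t=2: arr=2 -> substrate=1 bound=3 product=2
t=3: arr=3 -> substrate=3 bound=3 product=3
t=4: arr=1 -> substrate=2 bound=3 product=5
t=5: arr=1 -> substrate=2 bound=3 product=6
t=6: arr=0 -> substrate=0 bound=3 product=8
t=7: arr=0 -> substrate=0 bound=2 product=9
t=8: arr=2 -> substrate=0 bound=2 product=11
t=9: arr=0 -> substrate=0 bound=2 product=11
t=10: arr=0 -> substrate=0 bound=0 product=13
t=11: arr=1 -> substrate=0 bound=1 product=13

Answer: 13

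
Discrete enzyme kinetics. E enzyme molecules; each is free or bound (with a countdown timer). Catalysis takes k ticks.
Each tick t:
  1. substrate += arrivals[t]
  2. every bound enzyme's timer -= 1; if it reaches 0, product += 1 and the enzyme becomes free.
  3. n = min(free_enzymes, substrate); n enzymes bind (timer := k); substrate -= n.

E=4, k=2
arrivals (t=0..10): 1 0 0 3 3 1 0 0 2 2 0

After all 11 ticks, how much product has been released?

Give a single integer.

Answer: 10

Derivation:
t=0: arr=1 -> substrate=0 bound=1 product=0
t=1: arr=0 -> substrate=0 bound=1 product=0
t=2: arr=0 -> substrate=0 bound=0 product=1
t=3: arr=3 -> substrate=0 bound=3 product=1
t=4: arr=3 -> substrate=2 bound=4 product=1
t=5: arr=1 -> substrate=0 bound=4 product=4
t=6: arr=0 -> substrate=0 bound=3 product=5
t=7: arr=0 -> substrate=0 bound=0 product=8
t=8: arr=2 -> substrate=0 bound=2 product=8
t=9: arr=2 -> substrate=0 bound=4 product=8
t=10: arr=0 -> substrate=0 bound=2 product=10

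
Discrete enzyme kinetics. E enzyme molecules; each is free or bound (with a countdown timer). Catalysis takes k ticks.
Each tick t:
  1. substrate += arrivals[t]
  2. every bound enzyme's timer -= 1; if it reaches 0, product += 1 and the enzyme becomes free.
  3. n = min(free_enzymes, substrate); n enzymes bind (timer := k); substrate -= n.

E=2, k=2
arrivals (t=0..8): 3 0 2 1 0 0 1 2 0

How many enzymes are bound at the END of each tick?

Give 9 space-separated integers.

t=0: arr=3 -> substrate=1 bound=2 product=0
t=1: arr=0 -> substrate=1 bound=2 product=0
t=2: arr=2 -> substrate=1 bound=2 product=2
t=3: arr=1 -> substrate=2 bound=2 product=2
t=4: arr=0 -> substrate=0 bound=2 product=4
t=5: arr=0 -> substrate=0 bound=2 product=4
t=6: arr=1 -> substrate=0 bound=1 product=6
t=7: arr=2 -> substrate=1 bound=2 product=6
t=8: arr=0 -> substrate=0 bound=2 product=7

Answer: 2 2 2 2 2 2 1 2 2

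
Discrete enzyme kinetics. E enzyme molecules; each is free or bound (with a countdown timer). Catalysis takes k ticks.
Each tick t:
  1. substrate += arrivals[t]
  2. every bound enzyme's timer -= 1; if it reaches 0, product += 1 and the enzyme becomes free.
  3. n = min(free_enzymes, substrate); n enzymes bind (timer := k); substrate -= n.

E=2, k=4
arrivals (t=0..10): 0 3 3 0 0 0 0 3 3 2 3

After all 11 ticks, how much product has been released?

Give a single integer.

Answer: 4

Derivation:
t=0: arr=0 -> substrate=0 bound=0 product=0
t=1: arr=3 -> substrate=1 bound=2 product=0
t=2: arr=3 -> substrate=4 bound=2 product=0
t=3: arr=0 -> substrate=4 bound=2 product=0
t=4: arr=0 -> substrate=4 bound=2 product=0
t=5: arr=0 -> substrate=2 bound=2 product=2
t=6: arr=0 -> substrate=2 bound=2 product=2
t=7: arr=3 -> substrate=5 bound=2 product=2
t=8: arr=3 -> substrate=8 bound=2 product=2
t=9: arr=2 -> substrate=8 bound=2 product=4
t=10: arr=3 -> substrate=11 bound=2 product=4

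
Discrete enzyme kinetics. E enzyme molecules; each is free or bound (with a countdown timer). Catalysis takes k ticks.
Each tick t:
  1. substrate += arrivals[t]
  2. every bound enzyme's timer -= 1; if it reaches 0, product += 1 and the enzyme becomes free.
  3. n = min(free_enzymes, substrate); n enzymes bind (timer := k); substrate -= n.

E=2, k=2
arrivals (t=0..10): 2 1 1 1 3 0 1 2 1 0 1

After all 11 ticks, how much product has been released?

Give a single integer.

t=0: arr=2 -> substrate=0 bound=2 product=0
t=1: arr=1 -> substrate=1 bound=2 product=0
t=2: arr=1 -> substrate=0 bound=2 product=2
t=3: arr=1 -> substrate=1 bound=2 product=2
t=4: arr=3 -> substrate=2 bound=2 product=4
t=5: arr=0 -> substrate=2 bound=2 product=4
t=6: arr=1 -> substrate=1 bound=2 product=6
t=7: arr=2 -> substrate=3 bound=2 product=6
t=8: arr=1 -> substrate=2 bound=2 product=8
t=9: arr=0 -> substrate=2 bound=2 product=8
t=10: arr=1 -> substrate=1 bound=2 product=10

Answer: 10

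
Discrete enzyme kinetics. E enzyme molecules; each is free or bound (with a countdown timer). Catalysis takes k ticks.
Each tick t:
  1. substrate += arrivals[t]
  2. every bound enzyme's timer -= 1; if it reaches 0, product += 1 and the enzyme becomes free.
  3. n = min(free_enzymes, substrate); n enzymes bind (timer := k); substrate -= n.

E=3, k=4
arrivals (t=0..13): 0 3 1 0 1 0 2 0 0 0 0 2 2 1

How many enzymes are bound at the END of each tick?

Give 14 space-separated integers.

Answer: 0 3 3 3 3 2 3 3 3 2 1 3 3 3

Derivation:
t=0: arr=0 -> substrate=0 bound=0 product=0
t=1: arr=3 -> substrate=0 bound=3 product=0
t=2: arr=1 -> substrate=1 bound=3 product=0
t=3: arr=0 -> substrate=1 bound=3 product=0
t=4: arr=1 -> substrate=2 bound=3 product=0
t=5: arr=0 -> substrate=0 bound=2 product=3
t=6: arr=2 -> substrate=1 bound=3 product=3
t=7: arr=0 -> substrate=1 bound=3 product=3
t=8: arr=0 -> substrate=1 bound=3 product=3
t=9: arr=0 -> substrate=0 bound=2 product=5
t=10: arr=0 -> substrate=0 bound=1 product=6
t=11: arr=2 -> substrate=0 bound=3 product=6
t=12: arr=2 -> substrate=2 bound=3 product=6
t=13: arr=1 -> substrate=2 bound=3 product=7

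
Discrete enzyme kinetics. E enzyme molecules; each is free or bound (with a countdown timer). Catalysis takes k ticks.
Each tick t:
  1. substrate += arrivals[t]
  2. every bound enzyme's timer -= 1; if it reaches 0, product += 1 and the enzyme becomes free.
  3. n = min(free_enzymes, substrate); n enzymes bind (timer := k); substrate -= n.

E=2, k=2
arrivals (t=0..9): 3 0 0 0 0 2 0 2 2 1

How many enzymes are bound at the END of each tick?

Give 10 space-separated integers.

t=0: arr=3 -> substrate=1 bound=2 product=0
t=1: arr=0 -> substrate=1 bound=2 product=0
t=2: arr=0 -> substrate=0 bound=1 product=2
t=3: arr=0 -> substrate=0 bound=1 product=2
t=4: arr=0 -> substrate=0 bound=0 product=3
t=5: arr=2 -> substrate=0 bound=2 product=3
t=6: arr=0 -> substrate=0 bound=2 product=3
t=7: arr=2 -> substrate=0 bound=2 product=5
t=8: arr=2 -> substrate=2 bound=2 product=5
t=9: arr=1 -> substrate=1 bound=2 product=7

Answer: 2 2 1 1 0 2 2 2 2 2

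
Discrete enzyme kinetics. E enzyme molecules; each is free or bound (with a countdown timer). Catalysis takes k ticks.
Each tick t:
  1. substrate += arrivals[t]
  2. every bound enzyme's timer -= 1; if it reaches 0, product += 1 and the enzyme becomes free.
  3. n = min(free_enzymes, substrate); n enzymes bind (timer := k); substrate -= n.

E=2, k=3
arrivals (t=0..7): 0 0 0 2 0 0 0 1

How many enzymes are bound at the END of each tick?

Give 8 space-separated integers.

t=0: arr=0 -> substrate=0 bound=0 product=0
t=1: arr=0 -> substrate=0 bound=0 product=0
t=2: arr=0 -> substrate=0 bound=0 product=0
t=3: arr=2 -> substrate=0 bound=2 product=0
t=4: arr=0 -> substrate=0 bound=2 product=0
t=5: arr=0 -> substrate=0 bound=2 product=0
t=6: arr=0 -> substrate=0 bound=0 product=2
t=7: arr=1 -> substrate=0 bound=1 product=2

Answer: 0 0 0 2 2 2 0 1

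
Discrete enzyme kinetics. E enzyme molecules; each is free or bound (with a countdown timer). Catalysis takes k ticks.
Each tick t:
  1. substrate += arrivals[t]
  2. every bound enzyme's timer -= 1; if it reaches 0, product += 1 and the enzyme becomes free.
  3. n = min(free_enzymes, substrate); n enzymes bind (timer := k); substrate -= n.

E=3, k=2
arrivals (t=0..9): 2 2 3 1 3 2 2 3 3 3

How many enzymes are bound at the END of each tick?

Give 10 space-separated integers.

Answer: 2 3 3 3 3 3 3 3 3 3

Derivation:
t=0: arr=2 -> substrate=0 bound=2 product=0
t=1: arr=2 -> substrate=1 bound=3 product=0
t=2: arr=3 -> substrate=2 bound=3 product=2
t=3: arr=1 -> substrate=2 bound=3 product=3
t=4: arr=3 -> substrate=3 bound=3 product=5
t=5: arr=2 -> substrate=4 bound=3 product=6
t=6: arr=2 -> substrate=4 bound=3 product=8
t=7: arr=3 -> substrate=6 bound=3 product=9
t=8: arr=3 -> substrate=7 bound=3 product=11
t=9: arr=3 -> substrate=9 bound=3 product=12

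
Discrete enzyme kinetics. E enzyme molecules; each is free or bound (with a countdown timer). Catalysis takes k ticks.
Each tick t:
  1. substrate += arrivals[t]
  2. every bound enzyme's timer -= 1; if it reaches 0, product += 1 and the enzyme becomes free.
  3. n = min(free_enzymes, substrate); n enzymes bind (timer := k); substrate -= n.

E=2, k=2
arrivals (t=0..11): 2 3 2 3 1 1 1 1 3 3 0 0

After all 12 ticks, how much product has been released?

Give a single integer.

t=0: arr=2 -> substrate=0 bound=2 product=0
t=1: arr=3 -> substrate=3 bound=2 product=0
t=2: arr=2 -> substrate=3 bound=2 product=2
t=3: arr=3 -> substrate=6 bound=2 product=2
t=4: arr=1 -> substrate=5 bound=2 product=4
t=5: arr=1 -> substrate=6 bound=2 product=4
t=6: arr=1 -> substrate=5 bound=2 product=6
t=7: arr=1 -> substrate=6 bound=2 product=6
t=8: arr=3 -> substrate=7 bound=2 product=8
t=9: arr=3 -> substrate=10 bound=2 product=8
t=10: arr=0 -> substrate=8 bound=2 product=10
t=11: arr=0 -> substrate=8 bound=2 product=10

Answer: 10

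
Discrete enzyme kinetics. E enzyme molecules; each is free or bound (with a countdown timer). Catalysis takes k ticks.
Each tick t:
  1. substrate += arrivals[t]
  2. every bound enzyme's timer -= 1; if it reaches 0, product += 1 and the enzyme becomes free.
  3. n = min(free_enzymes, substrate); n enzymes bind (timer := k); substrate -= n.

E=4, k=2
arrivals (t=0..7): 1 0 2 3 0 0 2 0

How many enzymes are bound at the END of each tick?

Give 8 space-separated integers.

Answer: 1 1 2 4 3 1 2 2

Derivation:
t=0: arr=1 -> substrate=0 bound=1 product=0
t=1: arr=0 -> substrate=0 bound=1 product=0
t=2: arr=2 -> substrate=0 bound=2 product=1
t=3: arr=3 -> substrate=1 bound=4 product=1
t=4: arr=0 -> substrate=0 bound=3 product=3
t=5: arr=0 -> substrate=0 bound=1 product=5
t=6: arr=2 -> substrate=0 bound=2 product=6
t=7: arr=0 -> substrate=0 bound=2 product=6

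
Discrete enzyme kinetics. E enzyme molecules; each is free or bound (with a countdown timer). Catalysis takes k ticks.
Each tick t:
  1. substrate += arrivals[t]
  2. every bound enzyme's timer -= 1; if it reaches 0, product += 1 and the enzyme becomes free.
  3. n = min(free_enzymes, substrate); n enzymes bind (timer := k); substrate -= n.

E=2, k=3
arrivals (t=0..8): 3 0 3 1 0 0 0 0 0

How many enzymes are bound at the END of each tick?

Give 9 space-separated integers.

Answer: 2 2 2 2 2 2 2 2 2

Derivation:
t=0: arr=3 -> substrate=1 bound=2 product=0
t=1: arr=0 -> substrate=1 bound=2 product=0
t=2: arr=3 -> substrate=4 bound=2 product=0
t=3: arr=1 -> substrate=3 bound=2 product=2
t=4: arr=0 -> substrate=3 bound=2 product=2
t=5: arr=0 -> substrate=3 bound=2 product=2
t=6: arr=0 -> substrate=1 bound=2 product=4
t=7: arr=0 -> substrate=1 bound=2 product=4
t=8: arr=0 -> substrate=1 bound=2 product=4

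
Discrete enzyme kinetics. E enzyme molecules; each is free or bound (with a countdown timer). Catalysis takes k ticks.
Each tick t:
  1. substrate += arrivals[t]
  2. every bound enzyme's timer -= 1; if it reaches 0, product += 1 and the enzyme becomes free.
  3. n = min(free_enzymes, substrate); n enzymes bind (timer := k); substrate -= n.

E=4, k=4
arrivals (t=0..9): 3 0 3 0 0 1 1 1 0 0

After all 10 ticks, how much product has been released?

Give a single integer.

Answer: 7

Derivation:
t=0: arr=3 -> substrate=0 bound=3 product=0
t=1: arr=0 -> substrate=0 bound=3 product=0
t=2: arr=3 -> substrate=2 bound=4 product=0
t=3: arr=0 -> substrate=2 bound=4 product=0
t=4: arr=0 -> substrate=0 bound=3 product=3
t=5: arr=1 -> substrate=0 bound=4 product=3
t=6: arr=1 -> substrate=0 bound=4 product=4
t=7: arr=1 -> substrate=1 bound=4 product=4
t=8: arr=0 -> substrate=0 bound=3 product=6
t=9: arr=0 -> substrate=0 bound=2 product=7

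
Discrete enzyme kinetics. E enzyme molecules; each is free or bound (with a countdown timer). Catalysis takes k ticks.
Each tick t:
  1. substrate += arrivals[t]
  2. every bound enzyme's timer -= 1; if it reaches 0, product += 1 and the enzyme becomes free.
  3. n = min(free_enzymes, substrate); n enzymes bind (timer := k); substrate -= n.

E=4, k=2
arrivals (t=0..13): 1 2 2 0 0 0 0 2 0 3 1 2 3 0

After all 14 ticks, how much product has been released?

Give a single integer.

t=0: arr=1 -> substrate=0 bound=1 product=0
t=1: arr=2 -> substrate=0 bound=3 product=0
t=2: arr=2 -> substrate=0 bound=4 product=1
t=3: arr=0 -> substrate=0 bound=2 product=3
t=4: arr=0 -> substrate=0 bound=0 product=5
t=5: arr=0 -> substrate=0 bound=0 product=5
t=6: arr=0 -> substrate=0 bound=0 product=5
t=7: arr=2 -> substrate=0 bound=2 product=5
t=8: arr=0 -> substrate=0 bound=2 product=5
t=9: arr=3 -> substrate=0 bound=3 product=7
t=10: arr=1 -> substrate=0 bound=4 product=7
t=11: arr=2 -> substrate=0 bound=3 product=10
t=12: arr=3 -> substrate=1 bound=4 product=11
t=13: arr=0 -> substrate=0 bound=3 product=13

Answer: 13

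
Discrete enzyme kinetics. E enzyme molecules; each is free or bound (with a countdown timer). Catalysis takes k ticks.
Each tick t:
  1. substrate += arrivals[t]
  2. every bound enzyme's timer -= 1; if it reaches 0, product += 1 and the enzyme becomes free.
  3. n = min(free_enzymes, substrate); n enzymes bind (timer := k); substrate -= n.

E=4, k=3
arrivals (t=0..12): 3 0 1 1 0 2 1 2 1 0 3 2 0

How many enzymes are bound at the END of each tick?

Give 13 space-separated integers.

t=0: arr=3 -> substrate=0 bound=3 product=0
t=1: arr=0 -> substrate=0 bound=3 product=0
t=2: arr=1 -> substrate=0 bound=4 product=0
t=3: arr=1 -> substrate=0 bound=2 product=3
t=4: arr=0 -> substrate=0 bound=2 product=3
t=5: arr=2 -> substrate=0 bound=3 product=4
t=6: arr=1 -> substrate=0 bound=3 product=5
t=7: arr=2 -> substrate=1 bound=4 product=5
t=8: arr=1 -> substrate=0 bound=4 product=7
t=9: arr=0 -> substrate=0 bound=3 product=8
t=10: arr=3 -> substrate=1 bound=4 product=9
t=11: arr=2 -> substrate=1 bound=4 product=11
t=12: arr=0 -> substrate=1 bound=4 product=11

Answer: 3 3 4 2 2 3 3 4 4 3 4 4 4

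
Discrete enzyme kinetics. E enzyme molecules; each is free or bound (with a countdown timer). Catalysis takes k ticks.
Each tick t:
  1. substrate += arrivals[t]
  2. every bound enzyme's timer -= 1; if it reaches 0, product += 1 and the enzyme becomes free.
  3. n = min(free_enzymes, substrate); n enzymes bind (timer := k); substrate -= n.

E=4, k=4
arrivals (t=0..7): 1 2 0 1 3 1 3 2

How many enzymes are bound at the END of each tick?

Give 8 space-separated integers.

t=0: arr=1 -> substrate=0 bound=1 product=0
t=1: arr=2 -> substrate=0 bound=3 product=0
t=2: arr=0 -> substrate=0 bound=3 product=0
t=3: arr=1 -> substrate=0 bound=4 product=0
t=4: arr=3 -> substrate=2 bound=4 product=1
t=5: arr=1 -> substrate=1 bound=4 product=3
t=6: arr=3 -> substrate=4 bound=4 product=3
t=7: arr=2 -> substrate=5 bound=4 product=4

Answer: 1 3 3 4 4 4 4 4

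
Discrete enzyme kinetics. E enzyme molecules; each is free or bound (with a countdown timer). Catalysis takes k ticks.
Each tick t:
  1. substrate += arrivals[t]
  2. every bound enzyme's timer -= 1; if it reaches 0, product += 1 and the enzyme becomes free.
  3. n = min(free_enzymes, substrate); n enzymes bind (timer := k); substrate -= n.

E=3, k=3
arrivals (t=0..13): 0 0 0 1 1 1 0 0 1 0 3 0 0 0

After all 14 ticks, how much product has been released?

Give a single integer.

Answer: 6

Derivation:
t=0: arr=0 -> substrate=0 bound=0 product=0
t=1: arr=0 -> substrate=0 bound=0 product=0
t=2: arr=0 -> substrate=0 bound=0 product=0
t=3: arr=1 -> substrate=0 bound=1 product=0
t=4: arr=1 -> substrate=0 bound=2 product=0
t=5: arr=1 -> substrate=0 bound=3 product=0
t=6: arr=0 -> substrate=0 bound=2 product=1
t=7: arr=0 -> substrate=0 bound=1 product=2
t=8: arr=1 -> substrate=0 bound=1 product=3
t=9: arr=0 -> substrate=0 bound=1 product=3
t=10: arr=3 -> substrate=1 bound=3 product=3
t=11: arr=0 -> substrate=0 bound=3 product=4
t=12: arr=0 -> substrate=0 bound=3 product=4
t=13: arr=0 -> substrate=0 bound=1 product=6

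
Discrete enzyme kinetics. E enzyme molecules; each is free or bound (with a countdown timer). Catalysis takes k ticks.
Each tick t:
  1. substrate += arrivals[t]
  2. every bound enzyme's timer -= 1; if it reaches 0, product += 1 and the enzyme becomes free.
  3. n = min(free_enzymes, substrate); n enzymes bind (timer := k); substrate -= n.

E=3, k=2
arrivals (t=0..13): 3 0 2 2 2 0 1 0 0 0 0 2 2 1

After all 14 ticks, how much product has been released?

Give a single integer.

t=0: arr=3 -> substrate=0 bound=3 product=0
t=1: arr=0 -> substrate=0 bound=3 product=0
t=2: arr=2 -> substrate=0 bound=2 product=3
t=3: arr=2 -> substrate=1 bound=3 product=3
t=4: arr=2 -> substrate=1 bound=3 product=5
t=5: arr=0 -> substrate=0 bound=3 product=6
t=6: arr=1 -> substrate=0 bound=2 product=8
t=7: arr=0 -> substrate=0 bound=1 product=9
t=8: arr=0 -> substrate=0 bound=0 product=10
t=9: arr=0 -> substrate=0 bound=0 product=10
t=10: arr=0 -> substrate=0 bound=0 product=10
t=11: arr=2 -> substrate=0 bound=2 product=10
t=12: arr=2 -> substrate=1 bound=3 product=10
t=13: arr=1 -> substrate=0 bound=3 product=12

Answer: 12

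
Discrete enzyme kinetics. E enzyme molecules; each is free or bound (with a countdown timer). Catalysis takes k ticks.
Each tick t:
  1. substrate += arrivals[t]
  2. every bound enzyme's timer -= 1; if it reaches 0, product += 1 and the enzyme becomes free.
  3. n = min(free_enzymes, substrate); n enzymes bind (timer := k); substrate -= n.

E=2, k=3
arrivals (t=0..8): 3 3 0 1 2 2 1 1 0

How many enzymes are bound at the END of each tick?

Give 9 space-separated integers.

Answer: 2 2 2 2 2 2 2 2 2

Derivation:
t=0: arr=3 -> substrate=1 bound=2 product=0
t=1: arr=3 -> substrate=4 bound=2 product=0
t=2: arr=0 -> substrate=4 bound=2 product=0
t=3: arr=1 -> substrate=3 bound=2 product=2
t=4: arr=2 -> substrate=5 bound=2 product=2
t=5: arr=2 -> substrate=7 bound=2 product=2
t=6: arr=1 -> substrate=6 bound=2 product=4
t=7: arr=1 -> substrate=7 bound=2 product=4
t=8: arr=0 -> substrate=7 bound=2 product=4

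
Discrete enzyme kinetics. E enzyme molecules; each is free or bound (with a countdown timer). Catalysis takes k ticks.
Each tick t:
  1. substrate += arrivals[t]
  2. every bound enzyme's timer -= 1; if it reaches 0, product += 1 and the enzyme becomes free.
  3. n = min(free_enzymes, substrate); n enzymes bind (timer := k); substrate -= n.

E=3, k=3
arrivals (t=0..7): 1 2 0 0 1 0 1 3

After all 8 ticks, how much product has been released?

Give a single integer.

t=0: arr=1 -> substrate=0 bound=1 product=0
t=1: arr=2 -> substrate=0 bound=3 product=0
t=2: arr=0 -> substrate=0 bound=3 product=0
t=3: arr=0 -> substrate=0 bound=2 product=1
t=4: arr=1 -> substrate=0 bound=1 product=3
t=5: arr=0 -> substrate=0 bound=1 product=3
t=6: arr=1 -> substrate=0 bound=2 product=3
t=7: arr=3 -> substrate=1 bound=3 product=4

Answer: 4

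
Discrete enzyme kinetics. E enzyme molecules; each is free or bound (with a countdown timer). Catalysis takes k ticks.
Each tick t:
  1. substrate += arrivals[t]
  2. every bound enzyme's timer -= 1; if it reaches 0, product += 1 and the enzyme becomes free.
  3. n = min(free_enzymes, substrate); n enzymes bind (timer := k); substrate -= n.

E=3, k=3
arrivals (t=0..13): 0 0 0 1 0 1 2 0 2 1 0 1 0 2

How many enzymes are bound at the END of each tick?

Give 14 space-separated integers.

Answer: 0 0 0 1 1 2 3 3 3 3 3 3 1 3

Derivation:
t=0: arr=0 -> substrate=0 bound=0 product=0
t=1: arr=0 -> substrate=0 bound=0 product=0
t=2: arr=0 -> substrate=0 bound=0 product=0
t=3: arr=1 -> substrate=0 bound=1 product=0
t=4: arr=0 -> substrate=0 bound=1 product=0
t=5: arr=1 -> substrate=0 bound=2 product=0
t=6: arr=2 -> substrate=0 bound=3 product=1
t=7: arr=0 -> substrate=0 bound=3 product=1
t=8: arr=2 -> substrate=1 bound=3 product=2
t=9: arr=1 -> substrate=0 bound=3 product=4
t=10: arr=0 -> substrate=0 bound=3 product=4
t=11: arr=1 -> substrate=0 bound=3 product=5
t=12: arr=0 -> substrate=0 bound=1 product=7
t=13: arr=2 -> substrate=0 bound=3 product=7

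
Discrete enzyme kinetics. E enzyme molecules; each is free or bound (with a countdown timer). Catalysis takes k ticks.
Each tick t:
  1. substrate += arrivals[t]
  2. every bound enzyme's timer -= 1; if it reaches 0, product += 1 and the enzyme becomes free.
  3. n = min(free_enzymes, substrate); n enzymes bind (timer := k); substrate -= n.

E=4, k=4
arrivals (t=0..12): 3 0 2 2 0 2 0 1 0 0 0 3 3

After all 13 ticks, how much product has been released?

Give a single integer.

Answer: 10

Derivation:
t=0: arr=3 -> substrate=0 bound=3 product=0
t=1: arr=0 -> substrate=0 bound=3 product=0
t=2: arr=2 -> substrate=1 bound=4 product=0
t=3: arr=2 -> substrate=3 bound=4 product=0
t=4: arr=0 -> substrate=0 bound=4 product=3
t=5: arr=2 -> substrate=2 bound=4 product=3
t=6: arr=0 -> substrate=1 bound=4 product=4
t=7: arr=1 -> substrate=2 bound=4 product=4
t=8: arr=0 -> substrate=0 bound=3 product=7
t=9: arr=0 -> substrate=0 bound=3 product=7
t=10: arr=0 -> substrate=0 bound=2 product=8
t=11: arr=3 -> substrate=1 bound=4 product=8
t=12: arr=3 -> substrate=2 bound=4 product=10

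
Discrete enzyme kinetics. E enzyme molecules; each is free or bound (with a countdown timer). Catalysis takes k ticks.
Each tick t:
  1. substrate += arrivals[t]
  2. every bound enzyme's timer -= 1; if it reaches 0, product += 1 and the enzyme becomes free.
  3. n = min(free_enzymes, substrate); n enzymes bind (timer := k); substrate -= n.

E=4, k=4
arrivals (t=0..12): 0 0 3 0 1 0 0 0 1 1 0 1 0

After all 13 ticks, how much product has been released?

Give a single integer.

t=0: arr=0 -> substrate=0 bound=0 product=0
t=1: arr=0 -> substrate=0 bound=0 product=0
t=2: arr=3 -> substrate=0 bound=3 product=0
t=3: arr=0 -> substrate=0 bound=3 product=0
t=4: arr=1 -> substrate=0 bound=4 product=0
t=5: arr=0 -> substrate=0 bound=4 product=0
t=6: arr=0 -> substrate=0 bound=1 product=3
t=7: arr=0 -> substrate=0 bound=1 product=3
t=8: arr=1 -> substrate=0 bound=1 product=4
t=9: arr=1 -> substrate=0 bound=2 product=4
t=10: arr=0 -> substrate=0 bound=2 product=4
t=11: arr=1 -> substrate=0 bound=3 product=4
t=12: arr=0 -> substrate=0 bound=2 product=5

Answer: 5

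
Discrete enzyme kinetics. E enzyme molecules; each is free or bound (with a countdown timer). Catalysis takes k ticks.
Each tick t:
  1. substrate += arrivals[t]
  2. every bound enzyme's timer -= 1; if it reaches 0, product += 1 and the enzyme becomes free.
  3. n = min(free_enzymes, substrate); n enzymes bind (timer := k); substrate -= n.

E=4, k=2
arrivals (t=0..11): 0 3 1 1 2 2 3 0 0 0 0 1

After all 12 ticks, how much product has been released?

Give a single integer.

Answer: 12

Derivation:
t=0: arr=0 -> substrate=0 bound=0 product=0
t=1: arr=3 -> substrate=0 bound=3 product=0
t=2: arr=1 -> substrate=0 bound=4 product=0
t=3: arr=1 -> substrate=0 bound=2 product=3
t=4: arr=2 -> substrate=0 bound=3 product=4
t=5: arr=2 -> substrate=0 bound=4 product=5
t=6: arr=3 -> substrate=1 bound=4 product=7
t=7: arr=0 -> substrate=0 bound=3 product=9
t=8: arr=0 -> substrate=0 bound=1 product=11
t=9: arr=0 -> substrate=0 bound=0 product=12
t=10: arr=0 -> substrate=0 bound=0 product=12
t=11: arr=1 -> substrate=0 bound=1 product=12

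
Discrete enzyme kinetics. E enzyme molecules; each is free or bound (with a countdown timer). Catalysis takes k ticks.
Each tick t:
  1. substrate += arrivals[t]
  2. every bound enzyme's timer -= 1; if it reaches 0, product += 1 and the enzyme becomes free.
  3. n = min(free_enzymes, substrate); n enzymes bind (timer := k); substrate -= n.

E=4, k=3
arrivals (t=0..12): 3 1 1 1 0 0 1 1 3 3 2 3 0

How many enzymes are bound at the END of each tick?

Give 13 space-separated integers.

t=0: arr=3 -> substrate=0 bound=3 product=0
t=1: arr=1 -> substrate=0 bound=4 product=0
t=2: arr=1 -> substrate=1 bound=4 product=0
t=3: arr=1 -> substrate=0 bound=3 product=3
t=4: arr=0 -> substrate=0 bound=2 product=4
t=5: arr=0 -> substrate=0 bound=2 product=4
t=6: arr=1 -> substrate=0 bound=1 product=6
t=7: arr=1 -> substrate=0 bound=2 product=6
t=8: arr=3 -> substrate=1 bound=4 product=6
t=9: arr=3 -> substrate=3 bound=4 product=7
t=10: arr=2 -> substrate=4 bound=4 product=8
t=11: arr=3 -> substrate=5 bound=4 product=10
t=12: arr=0 -> substrate=4 bound=4 product=11

Answer: 3 4 4 3 2 2 1 2 4 4 4 4 4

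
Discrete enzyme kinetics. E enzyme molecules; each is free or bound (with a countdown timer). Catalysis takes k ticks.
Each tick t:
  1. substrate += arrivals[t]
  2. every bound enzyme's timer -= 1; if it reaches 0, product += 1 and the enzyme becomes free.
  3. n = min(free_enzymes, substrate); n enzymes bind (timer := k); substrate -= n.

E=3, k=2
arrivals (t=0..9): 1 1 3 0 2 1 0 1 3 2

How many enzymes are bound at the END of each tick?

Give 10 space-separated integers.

Answer: 1 2 3 3 3 3 1 1 3 3

Derivation:
t=0: arr=1 -> substrate=0 bound=1 product=0
t=1: arr=1 -> substrate=0 bound=2 product=0
t=2: arr=3 -> substrate=1 bound=3 product=1
t=3: arr=0 -> substrate=0 bound=3 product=2
t=4: arr=2 -> substrate=0 bound=3 product=4
t=5: arr=1 -> substrate=0 bound=3 product=5
t=6: arr=0 -> substrate=0 bound=1 product=7
t=7: arr=1 -> substrate=0 bound=1 product=8
t=8: arr=3 -> substrate=1 bound=3 product=8
t=9: arr=2 -> substrate=2 bound=3 product=9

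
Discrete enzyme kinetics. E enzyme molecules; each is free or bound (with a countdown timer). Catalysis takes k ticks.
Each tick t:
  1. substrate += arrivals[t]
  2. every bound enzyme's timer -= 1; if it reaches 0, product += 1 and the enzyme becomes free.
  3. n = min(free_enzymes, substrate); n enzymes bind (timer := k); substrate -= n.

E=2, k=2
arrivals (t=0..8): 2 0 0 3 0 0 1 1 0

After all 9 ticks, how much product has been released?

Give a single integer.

t=0: arr=2 -> substrate=0 bound=2 product=0
t=1: arr=0 -> substrate=0 bound=2 product=0
t=2: arr=0 -> substrate=0 bound=0 product=2
t=3: arr=3 -> substrate=1 bound=2 product=2
t=4: arr=0 -> substrate=1 bound=2 product=2
t=5: arr=0 -> substrate=0 bound=1 product=4
t=6: arr=1 -> substrate=0 bound=2 product=4
t=7: arr=1 -> substrate=0 bound=2 product=5
t=8: arr=0 -> substrate=0 bound=1 product=6

Answer: 6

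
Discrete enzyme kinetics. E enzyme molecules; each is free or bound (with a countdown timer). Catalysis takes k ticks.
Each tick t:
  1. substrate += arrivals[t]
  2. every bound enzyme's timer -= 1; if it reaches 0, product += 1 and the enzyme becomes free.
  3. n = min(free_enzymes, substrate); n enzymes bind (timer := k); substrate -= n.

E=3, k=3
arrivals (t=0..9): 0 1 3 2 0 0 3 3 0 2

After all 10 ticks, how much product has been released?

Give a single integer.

Answer: 6

Derivation:
t=0: arr=0 -> substrate=0 bound=0 product=0
t=1: arr=1 -> substrate=0 bound=1 product=0
t=2: arr=3 -> substrate=1 bound=3 product=0
t=3: arr=2 -> substrate=3 bound=3 product=0
t=4: arr=0 -> substrate=2 bound=3 product=1
t=5: arr=0 -> substrate=0 bound=3 product=3
t=6: arr=3 -> substrate=3 bound=3 product=3
t=7: arr=3 -> substrate=5 bound=3 product=4
t=8: arr=0 -> substrate=3 bound=3 product=6
t=9: arr=2 -> substrate=5 bound=3 product=6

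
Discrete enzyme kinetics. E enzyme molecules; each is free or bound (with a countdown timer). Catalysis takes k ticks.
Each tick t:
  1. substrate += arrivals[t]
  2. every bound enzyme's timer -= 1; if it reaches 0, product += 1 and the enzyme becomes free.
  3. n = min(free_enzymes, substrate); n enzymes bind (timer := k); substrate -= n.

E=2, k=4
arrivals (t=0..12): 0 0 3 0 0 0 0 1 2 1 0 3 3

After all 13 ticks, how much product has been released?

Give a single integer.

t=0: arr=0 -> substrate=0 bound=0 product=0
t=1: arr=0 -> substrate=0 bound=0 product=0
t=2: arr=3 -> substrate=1 bound=2 product=0
t=3: arr=0 -> substrate=1 bound=2 product=0
t=4: arr=0 -> substrate=1 bound=2 product=0
t=5: arr=0 -> substrate=1 bound=2 product=0
t=6: arr=0 -> substrate=0 bound=1 product=2
t=7: arr=1 -> substrate=0 bound=2 product=2
t=8: arr=2 -> substrate=2 bound=2 product=2
t=9: arr=1 -> substrate=3 bound=2 product=2
t=10: arr=0 -> substrate=2 bound=2 product=3
t=11: arr=3 -> substrate=4 bound=2 product=4
t=12: arr=3 -> substrate=7 bound=2 product=4

Answer: 4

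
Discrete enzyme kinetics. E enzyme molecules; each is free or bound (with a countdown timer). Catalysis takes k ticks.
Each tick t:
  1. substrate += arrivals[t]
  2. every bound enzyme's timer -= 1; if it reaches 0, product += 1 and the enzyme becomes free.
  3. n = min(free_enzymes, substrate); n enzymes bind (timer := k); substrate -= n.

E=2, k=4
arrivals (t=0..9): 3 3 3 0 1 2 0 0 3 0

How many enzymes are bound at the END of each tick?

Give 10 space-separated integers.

t=0: arr=3 -> substrate=1 bound=2 product=0
t=1: arr=3 -> substrate=4 bound=2 product=0
t=2: arr=3 -> substrate=7 bound=2 product=0
t=3: arr=0 -> substrate=7 bound=2 product=0
t=4: arr=1 -> substrate=6 bound=2 product=2
t=5: arr=2 -> substrate=8 bound=2 product=2
t=6: arr=0 -> substrate=8 bound=2 product=2
t=7: arr=0 -> substrate=8 bound=2 product=2
t=8: arr=3 -> substrate=9 bound=2 product=4
t=9: arr=0 -> substrate=9 bound=2 product=4

Answer: 2 2 2 2 2 2 2 2 2 2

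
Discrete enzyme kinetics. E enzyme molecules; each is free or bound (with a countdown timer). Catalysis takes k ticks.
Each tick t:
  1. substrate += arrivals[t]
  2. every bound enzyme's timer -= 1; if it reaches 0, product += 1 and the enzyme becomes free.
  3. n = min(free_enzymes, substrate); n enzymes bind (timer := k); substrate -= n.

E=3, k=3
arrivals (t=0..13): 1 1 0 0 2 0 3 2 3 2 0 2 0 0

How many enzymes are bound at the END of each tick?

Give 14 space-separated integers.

Answer: 1 2 2 1 2 2 3 3 3 3 3 3 3 3

Derivation:
t=0: arr=1 -> substrate=0 bound=1 product=0
t=1: arr=1 -> substrate=0 bound=2 product=0
t=2: arr=0 -> substrate=0 bound=2 product=0
t=3: arr=0 -> substrate=0 bound=1 product=1
t=4: arr=2 -> substrate=0 bound=2 product=2
t=5: arr=0 -> substrate=0 bound=2 product=2
t=6: arr=3 -> substrate=2 bound=3 product=2
t=7: arr=2 -> substrate=2 bound=3 product=4
t=8: arr=3 -> substrate=5 bound=3 product=4
t=9: arr=2 -> substrate=6 bound=3 product=5
t=10: arr=0 -> substrate=4 bound=3 product=7
t=11: arr=2 -> substrate=6 bound=3 product=7
t=12: arr=0 -> substrate=5 bound=3 product=8
t=13: arr=0 -> substrate=3 bound=3 product=10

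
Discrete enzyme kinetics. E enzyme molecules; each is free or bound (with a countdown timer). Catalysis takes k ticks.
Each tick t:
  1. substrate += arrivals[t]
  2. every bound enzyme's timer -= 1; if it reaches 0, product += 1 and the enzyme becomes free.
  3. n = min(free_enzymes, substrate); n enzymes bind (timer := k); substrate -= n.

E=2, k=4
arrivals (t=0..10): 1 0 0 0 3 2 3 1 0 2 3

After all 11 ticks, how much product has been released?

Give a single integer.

t=0: arr=1 -> substrate=0 bound=1 product=0
t=1: arr=0 -> substrate=0 bound=1 product=0
t=2: arr=0 -> substrate=0 bound=1 product=0
t=3: arr=0 -> substrate=0 bound=1 product=0
t=4: arr=3 -> substrate=1 bound=2 product=1
t=5: arr=2 -> substrate=3 bound=2 product=1
t=6: arr=3 -> substrate=6 bound=2 product=1
t=7: arr=1 -> substrate=7 bound=2 product=1
t=8: arr=0 -> substrate=5 bound=2 product=3
t=9: arr=2 -> substrate=7 bound=2 product=3
t=10: arr=3 -> substrate=10 bound=2 product=3

Answer: 3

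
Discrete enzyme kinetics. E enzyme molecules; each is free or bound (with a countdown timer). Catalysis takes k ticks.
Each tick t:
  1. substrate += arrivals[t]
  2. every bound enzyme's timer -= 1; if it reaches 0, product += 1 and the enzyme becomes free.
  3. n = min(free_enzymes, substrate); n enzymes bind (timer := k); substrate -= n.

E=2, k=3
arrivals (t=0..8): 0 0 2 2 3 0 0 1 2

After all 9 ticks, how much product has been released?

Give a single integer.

t=0: arr=0 -> substrate=0 bound=0 product=0
t=1: arr=0 -> substrate=0 bound=0 product=0
t=2: arr=2 -> substrate=0 bound=2 product=0
t=3: arr=2 -> substrate=2 bound=2 product=0
t=4: arr=3 -> substrate=5 bound=2 product=0
t=5: arr=0 -> substrate=3 bound=2 product=2
t=6: arr=0 -> substrate=3 bound=2 product=2
t=7: arr=1 -> substrate=4 bound=2 product=2
t=8: arr=2 -> substrate=4 bound=2 product=4

Answer: 4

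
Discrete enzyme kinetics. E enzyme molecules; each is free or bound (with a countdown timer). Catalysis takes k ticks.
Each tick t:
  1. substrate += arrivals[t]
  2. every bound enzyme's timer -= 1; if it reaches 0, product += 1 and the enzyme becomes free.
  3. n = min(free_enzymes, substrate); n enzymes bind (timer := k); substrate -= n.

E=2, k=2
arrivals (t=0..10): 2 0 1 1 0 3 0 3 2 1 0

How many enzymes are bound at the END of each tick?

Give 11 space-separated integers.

t=0: arr=2 -> substrate=0 bound=2 product=0
t=1: arr=0 -> substrate=0 bound=2 product=0
t=2: arr=1 -> substrate=0 bound=1 product=2
t=3: arr=1 -> substrate=0 bound=2 product=2
t=4: arr=0 -> substrate=0 bound=1 product=3
t=5: arr=3 -> substrate=1 bound=2 product=4
t=6: arr=0 -> substrate=1 bound=2 product=4
t=7: arr=3 -> substrate=2 bound=2 product=6
t=8: arr=2 -> substrate=4 bound=2 product=6
t=9: arr=1 -> substrate=3 bound=2 product=8
t=10: arr=0 -> substrate=3 bound=2 product=8

Answer: 2 2 1 2 1 2 2 2 2 2 2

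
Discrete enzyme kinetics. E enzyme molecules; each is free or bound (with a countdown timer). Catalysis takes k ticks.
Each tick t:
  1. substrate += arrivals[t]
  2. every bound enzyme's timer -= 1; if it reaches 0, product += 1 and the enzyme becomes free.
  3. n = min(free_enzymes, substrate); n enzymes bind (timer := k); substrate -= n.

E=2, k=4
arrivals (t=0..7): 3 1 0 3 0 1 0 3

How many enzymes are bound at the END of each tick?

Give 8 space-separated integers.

Answer: 2 2 2 2 2 2 2 2

Derivation:
t=0: arr=3 -> substrate=1 bound=2 product=0
t=1: arr=1 -> substrate=2 bound=2 product=0
t=2: arr=0 -> substrate=2 bound=2 product=0
t=3: arr=3 -> substrate=5 bound=2 product=0
t=4: arr=0 -> substrate=3 bound=2 product=2
t=5: arr=1 -> substrate=4 bound=2 product=2
t=6: arr=0 -> substrate=4 bound=2 product=2
t=7: arr=3 -> substrate=7 bound=2 product=2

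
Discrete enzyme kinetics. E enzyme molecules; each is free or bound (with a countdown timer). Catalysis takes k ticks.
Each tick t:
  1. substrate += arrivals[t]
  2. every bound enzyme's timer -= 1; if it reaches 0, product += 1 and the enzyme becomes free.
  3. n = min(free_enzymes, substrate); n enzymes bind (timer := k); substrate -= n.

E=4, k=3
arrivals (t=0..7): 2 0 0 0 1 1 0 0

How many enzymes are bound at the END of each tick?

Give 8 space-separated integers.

Answer: 2 2 2 0 1 2 2 1

Derivation:
t=0: arr=2 -> substrate=0 bound=2 product=0
t=1: arr=0 -> substrate=0 bound=2 product=0
t=2: arr=0 -> substrate=0 bound=2 product=0
t=3: arr=0 -> substrate=0 bound=0 product=2
t=4: arr=1 -> substrate=0 bound=1 product=2
t=5: arr=1 -> substrate=0 bound=2 product=2
t=6: arr=0 -> substrate=0 bound=2 product=2
t=7: arr=0 -> substrate=0 bound=1 product=3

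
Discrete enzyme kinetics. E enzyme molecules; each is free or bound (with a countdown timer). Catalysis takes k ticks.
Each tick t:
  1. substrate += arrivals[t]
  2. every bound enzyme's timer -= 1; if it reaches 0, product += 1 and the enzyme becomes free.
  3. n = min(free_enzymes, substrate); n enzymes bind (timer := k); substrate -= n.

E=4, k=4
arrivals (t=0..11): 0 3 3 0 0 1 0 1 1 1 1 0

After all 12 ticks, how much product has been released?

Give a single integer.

Answer: 8

Derivation:
t=0: arr=0 -> substrate=0 bound=0 product=0
t=1: arr=3 -> substrate=0 bound=3 product=0
t=2: arr=3 -> substrate=2 bound=4 product=0
t=3: arr=0 -> substrate=2 bound=4 product=0
t=4: arr=0 -> substrate=2 bound=4 product=0
t=5: arr=1 -> substrate=0 bound=4 product=3
t=6: arr=0 -> substrate=0 bound=3 product=4
t=7: arr=1 -> substrate=0 bound=4 product=4
t=8: arr=1 -> substrate=1 bound=4 product=4
t=9: arr=1 -> substrate=0 bound=3 product=7
t=10: arr=1 -> substrate=0 bound=4 product=7
t=11: arr=0 -> substrate=0 bound=3 product=8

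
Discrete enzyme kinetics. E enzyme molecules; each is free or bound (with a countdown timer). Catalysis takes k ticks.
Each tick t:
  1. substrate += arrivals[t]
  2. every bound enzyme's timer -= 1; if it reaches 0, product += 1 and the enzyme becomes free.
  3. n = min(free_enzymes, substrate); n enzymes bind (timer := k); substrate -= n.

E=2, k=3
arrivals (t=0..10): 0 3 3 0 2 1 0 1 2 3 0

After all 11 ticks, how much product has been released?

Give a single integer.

t=0: arr=0 -> substrate=0 bound=0 product=0
t=1: arr=3 -> substrate=1 bound=2 product=0
t=2: arr=3 -> substrate=4 bound=2 product=0
t=3: arr=0 -> substrate=4 bound=2 product=0
t=4: arr=2 -> substrate=4 bound=2 product=2
t=5: arr=1 -> substrate=5 bound=2 product=2
t=6: arr=0 -> substrate=5 bound=2 product=2
t=7: arr=1 -> substrate=4 bound=2 product=4
t=8: arr=2 -> substrate=6 bound=2 product=4
t=9: arr=3 -> substrate=9 bound=2 product=4
t=10: arr=0 -> substrate=7 bound=2 product=6

Answer: 6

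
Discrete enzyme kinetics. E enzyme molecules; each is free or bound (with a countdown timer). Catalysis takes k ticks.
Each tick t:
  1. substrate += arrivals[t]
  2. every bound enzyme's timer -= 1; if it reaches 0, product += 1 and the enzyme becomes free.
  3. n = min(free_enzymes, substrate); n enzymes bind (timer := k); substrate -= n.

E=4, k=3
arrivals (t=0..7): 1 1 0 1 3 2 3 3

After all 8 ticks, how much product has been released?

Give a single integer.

Answer: 6

Derivation:
t=0: arr=1 -> substrate=0 bound=1 product=0
t=1: arr=1 -> substrate=0 bound=2 product=0
t=2: arr=0 -> substrate=0 bound=2 product=0
t=3: arr=1 -> substrate=0 bound=2 product=1
t=4: arr=3 -> substrate=0 bound=4 product=2
t=5: arr=2 -> substrate=2 bound=4 product=2
t=6: arr=3 -> substrate=4 bound=4 product=3
t=7: arr=3 -> substrate=4 bound=4 product=6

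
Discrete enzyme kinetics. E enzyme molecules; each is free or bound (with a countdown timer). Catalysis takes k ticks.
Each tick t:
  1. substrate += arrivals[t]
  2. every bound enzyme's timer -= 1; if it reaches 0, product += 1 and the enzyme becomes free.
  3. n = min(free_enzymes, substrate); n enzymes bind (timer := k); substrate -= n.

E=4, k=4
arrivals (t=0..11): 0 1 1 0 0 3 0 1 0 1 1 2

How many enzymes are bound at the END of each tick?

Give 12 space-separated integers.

Answer: 0 1 2 2 2 4 3 4 4 2 3 4

Derivation:
t=0: arr=0 -> substrate=0 bound=0 product=0
t=1: arr=1 -> substrate=0 bound=1 product=0
t=2: arr=1 -> substrate=0 bound=2 product=0
t=3: arr=0 -> substrate=0 bound=2 product=0
t=4: arr=0 -> substrate=0 bound=2 product=0
t=5: arr=3 -> substrate=0 bound=4 product=1
t=6: arr=0 -> substrate=0 bound=3 product=2
t=7: arr=1 -> substrate=0 bound=4 product=2
t=8: arr=0 -> substrate=0 bound=4 product=2
t=9: arr=1 -> substrate=0 bound=2 product=5
t=10: arr=1 -> substrate=0 bound=3 product=5
t=11: arr=2 -> substrate=0 bound=4 product=6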